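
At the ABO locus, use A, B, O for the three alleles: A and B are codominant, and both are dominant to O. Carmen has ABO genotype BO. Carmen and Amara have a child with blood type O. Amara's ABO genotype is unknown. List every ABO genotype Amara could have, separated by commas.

AO, BO, OO

For each candidate genotype of Amara, check whether crossing it with BO can produce every observed child phenotype.
  AA → possible child types {A, AB} ✗
  AB → possible child types {A, B, AB} ✗
  AO → possible child types {O, A, B, AB} ✓
  BB → possible child types {B} ✗
  BO → possible child types {O, B} ✓
  OO → possible child types {O, B} ✓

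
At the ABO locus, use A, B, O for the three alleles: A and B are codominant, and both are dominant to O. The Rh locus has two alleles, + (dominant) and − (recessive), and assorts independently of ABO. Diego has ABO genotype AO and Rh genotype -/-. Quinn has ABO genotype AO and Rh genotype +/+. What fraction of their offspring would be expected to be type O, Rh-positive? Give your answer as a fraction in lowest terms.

ABO cross AO × AO → offspring phenotypes: 1/4 O, 3/4 A.
Rh cross -/- × +/+ → 1 Rh+.
Independent loci: P(type O, Rh-positive) = 1/4 × 1 = 1/4.

1/4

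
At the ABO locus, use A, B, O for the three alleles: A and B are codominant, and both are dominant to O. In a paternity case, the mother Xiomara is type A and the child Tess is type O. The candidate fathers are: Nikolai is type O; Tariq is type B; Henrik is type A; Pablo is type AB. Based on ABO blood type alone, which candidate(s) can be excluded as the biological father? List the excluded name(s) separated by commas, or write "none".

A candidate is excluded only if no genotype consistent with his phenotype could produce a type O child with a type A mother.
Pablo (type AB): no genotype consistent with that phenotype can produce a type-O child with a type-A mother.

Pablo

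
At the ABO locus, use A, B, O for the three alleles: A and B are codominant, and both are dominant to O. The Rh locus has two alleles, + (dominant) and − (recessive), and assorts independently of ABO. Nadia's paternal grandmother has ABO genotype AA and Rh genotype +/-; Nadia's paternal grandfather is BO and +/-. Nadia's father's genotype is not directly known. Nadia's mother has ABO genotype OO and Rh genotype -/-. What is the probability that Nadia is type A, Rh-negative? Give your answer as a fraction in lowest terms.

1/4

Nadia's father's ABO genotype from AA × BO: 1/2 AB, 1/2 AO.
Crossing each possibility with the mother OO and summing P(type A): 1/2·1/2 + 1/2·1/2 = 1/2.
Similarly for Rh via the father's Rh distribution: P(Rh-) = 1/2.
Independent loci: 1/2 × 1/2 = 1/4.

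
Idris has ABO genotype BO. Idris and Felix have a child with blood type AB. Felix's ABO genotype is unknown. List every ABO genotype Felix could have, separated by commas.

AA, AB, AO

For each candidate genotype of Felix, check whether crossing it with BO can produce every observed child phenotype.
  AA → possible child types {A, AB} ✓
  AB → possible child types {A, B, AB} ✓
  AO → possible child types {O, A, B, AB} ✓
  BB → possible child types {B} ✗
  BO → possible child types {O, B} ✗
  OO → possible child types {O, B} ✗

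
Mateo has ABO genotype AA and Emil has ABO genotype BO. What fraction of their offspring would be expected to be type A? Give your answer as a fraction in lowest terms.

1/2

ABO cross AA × BO → offspring phenotypes: 1/2 A, 1/2 AB.
So P(type A) = 1/2.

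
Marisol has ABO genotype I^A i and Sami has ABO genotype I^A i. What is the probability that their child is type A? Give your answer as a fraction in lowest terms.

ABO cross I^A i × I^A i → offspring phenotypes: 1/4 O, 3/4 A.
So P(type A) = 3/4.

3/4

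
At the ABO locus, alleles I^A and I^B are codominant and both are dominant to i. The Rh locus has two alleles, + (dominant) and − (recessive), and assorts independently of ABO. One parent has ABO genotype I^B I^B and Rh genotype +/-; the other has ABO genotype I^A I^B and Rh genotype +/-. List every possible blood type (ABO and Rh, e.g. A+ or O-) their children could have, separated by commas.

Gametes from I^B I^B × I^A I^B give offspring ABO genotypes I^A I^B, I^B I^B, i.e. phenotypes B, AB.
Rh cross +/- × +/- → phenotypes Rh+, Rh-.
Combining independently: B+, B-, AB+, AB-.

B+, B-, AB+, AB-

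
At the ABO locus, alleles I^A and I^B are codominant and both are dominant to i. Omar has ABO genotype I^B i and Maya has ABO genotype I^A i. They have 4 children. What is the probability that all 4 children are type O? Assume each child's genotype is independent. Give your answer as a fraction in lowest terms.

ABO cross I^B i × I^A i → 1/4 O, 1/4 A, 1/4 B, 1/4 AB.
So P(type O) = 1/4 per child.
All 4 independent: (1/4)^4 = 1/256.

1/256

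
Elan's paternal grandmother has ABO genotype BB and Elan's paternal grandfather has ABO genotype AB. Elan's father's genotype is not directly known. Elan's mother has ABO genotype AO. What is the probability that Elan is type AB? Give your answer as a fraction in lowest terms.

3/8

Elan's father's ABO genotype from BB × AB: 1/2 AB, 1/2 BB.
Crossing each possibility with the mother AO and summing P(type AB): 1/2·1/4 + 1/2·1/2 = 3/8.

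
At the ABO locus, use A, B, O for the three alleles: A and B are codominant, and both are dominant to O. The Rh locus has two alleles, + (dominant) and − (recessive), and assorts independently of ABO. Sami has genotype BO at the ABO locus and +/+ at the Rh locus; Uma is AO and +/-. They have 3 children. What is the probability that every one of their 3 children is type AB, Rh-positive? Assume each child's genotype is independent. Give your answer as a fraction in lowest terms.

ABO cross BO × AO → 1/4 O, 1/4 A, 1/4 B, 1/4 AB.
Rh cross +/+ × +/- → 1 Rh+; so P(type AB, Rh-positive) = 1/4 × 1 = 1/4 per child.
All 3 independent: (1/4)^3 = 1/64.

1/64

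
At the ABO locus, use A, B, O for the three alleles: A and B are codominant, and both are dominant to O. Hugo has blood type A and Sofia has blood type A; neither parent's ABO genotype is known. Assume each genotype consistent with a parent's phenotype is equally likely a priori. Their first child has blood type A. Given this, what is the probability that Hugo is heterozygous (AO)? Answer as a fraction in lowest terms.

Possible genotypes: Hugo ∈ {AA, AO}; Sofia ∈ {AA, AO}.
Weight each parental genotype pair by prior × P(type-A child):
  AA × AA: posterior weight 4/15.
  AA × AO: posterior weight 4/15.
  AO × AA: posterior weight 4/15.
  AO × AO: posterior weight 1/5.
Sum the posterior weight over pairs where Hugo is AO: 7/15.

7/15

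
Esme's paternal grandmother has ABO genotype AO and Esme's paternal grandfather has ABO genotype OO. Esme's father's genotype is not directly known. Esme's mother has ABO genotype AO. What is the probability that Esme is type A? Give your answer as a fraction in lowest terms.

5/8

Esme's father's ABO genotype from AO × OO: 1/2 AO, 1/2 OO.
Crossing each possibility with the mother AO and summing P(type A): 1/2·3/4 + 1/2·1/2 = 5/8.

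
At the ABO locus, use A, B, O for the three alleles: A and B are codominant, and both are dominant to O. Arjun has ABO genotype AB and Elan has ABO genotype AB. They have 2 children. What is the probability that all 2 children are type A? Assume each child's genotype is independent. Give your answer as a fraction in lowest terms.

ABO cross AB × AB → 1/4 A, 1/4 B, 1/2 AB.
So P(type A) = 1/4 per child.
All 2 independent: (1/4)^2 = 1/16.

1/16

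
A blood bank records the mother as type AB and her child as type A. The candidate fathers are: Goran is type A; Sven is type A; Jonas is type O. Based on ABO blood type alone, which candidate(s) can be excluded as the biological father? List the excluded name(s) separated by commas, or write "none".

A candidate is excluded only if no genotype consistent with his phenotype could produce a type A child with a type AB mother.
Every candidate has at least one consistent genotype combination, so none can be excluded.

none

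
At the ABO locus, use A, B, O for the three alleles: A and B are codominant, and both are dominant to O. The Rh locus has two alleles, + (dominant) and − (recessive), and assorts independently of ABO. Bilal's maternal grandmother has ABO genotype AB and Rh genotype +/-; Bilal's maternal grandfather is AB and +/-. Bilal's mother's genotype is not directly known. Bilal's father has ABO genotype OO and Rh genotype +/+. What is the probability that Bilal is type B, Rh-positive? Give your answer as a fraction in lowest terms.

Bilal's mother's ABO genotype from AB × AB: 1/4 AA, 1/2 AB, 1/4 BB.
Crossing each possibility with the father OO and summing P(type B): 1/4·0 + 1/2·1/2 + 1/4·1 = 1/2.
Similarly for Rh via the mother's Rh distribution: P(Rh+) = 1.
Independent loci: 1/2 × 1 = 1/2.

1/2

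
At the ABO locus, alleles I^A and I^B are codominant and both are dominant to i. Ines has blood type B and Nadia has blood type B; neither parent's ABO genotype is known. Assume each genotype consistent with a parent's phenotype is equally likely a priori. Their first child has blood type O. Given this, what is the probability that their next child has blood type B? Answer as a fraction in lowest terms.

Possible genotypes: Ines ∈ {I^B I^B, I^B i}; Nadia ∈ {I^B I^B, I^B i}.
Weight each parental genotype pair by prior × P(type-O child):
  I^B i × I^B i: posterior weight 1; P(next child type B) = 3/4.
Weighted sum = 3/4.

3/4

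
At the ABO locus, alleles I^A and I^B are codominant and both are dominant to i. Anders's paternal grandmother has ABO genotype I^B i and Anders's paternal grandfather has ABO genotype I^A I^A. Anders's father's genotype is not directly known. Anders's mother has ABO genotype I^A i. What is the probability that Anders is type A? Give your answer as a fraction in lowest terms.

5/8

Anders's father's ABO genotype from I^B i × I^A I^A: 1/2 I^A I^B, 1/2 I^A i.
Crossing each possibility with the mother I^A i and summing P(type A): 1/2·1/2 + 1/2·3/4 = 5/8.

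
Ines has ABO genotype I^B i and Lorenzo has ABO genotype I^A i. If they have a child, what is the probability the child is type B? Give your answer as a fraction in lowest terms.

1/4

ABO cross I^B i × I^A i → offspring phenotypes: 1/4 O, 1/4 A, 1/4 B, 1/4 AB.
So P(type B) = 1/4.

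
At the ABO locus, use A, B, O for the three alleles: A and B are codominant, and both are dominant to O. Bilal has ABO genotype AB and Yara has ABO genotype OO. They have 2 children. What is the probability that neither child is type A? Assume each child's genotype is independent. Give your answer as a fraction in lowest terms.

ABO cross AB × OO → 1/2 A, 1/2 B.
So P(type A) = 1/2 per child.
P(not type A) = 1/2 for one child; (1/2)^2 = 1/4.

1/4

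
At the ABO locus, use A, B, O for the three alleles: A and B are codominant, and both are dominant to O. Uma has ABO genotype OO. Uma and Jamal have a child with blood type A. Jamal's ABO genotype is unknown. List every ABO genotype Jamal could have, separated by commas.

AA, AB, AO

For each candidate genotype of Jamal, check whether crossing it with OO can produce every observed child phenotype.
  AA → possible child types {A} ✓
  AB → possible child types {A, B} ✓
  AO → possible child types {O, A} ✓
  BB → possible child types {B} ✗
  BO → possible child types {O, B} ✗
  OO → possible child types {O} ✗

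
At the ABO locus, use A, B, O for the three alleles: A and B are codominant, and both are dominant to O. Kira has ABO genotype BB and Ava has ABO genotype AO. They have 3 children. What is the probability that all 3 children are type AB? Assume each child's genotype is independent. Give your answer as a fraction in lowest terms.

ABO cross BB × AO → 1/2 B, 1/2 AB.
So P(type AB) = 1/2 per child.
All 3 independent: (1/2)^3 = 1/8.

1/8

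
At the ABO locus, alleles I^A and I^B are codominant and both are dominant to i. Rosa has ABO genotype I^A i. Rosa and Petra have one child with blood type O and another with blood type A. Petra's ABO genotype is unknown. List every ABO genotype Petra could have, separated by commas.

For each candidate genotype of Petra, check whether crossing it with I^A i can produce every observed child phenotype.
  I^A I^A → possible child types {A} ✗
  I^A I^B → possible child types {A, B, AB} ✗
  I^A i → possible child types {O, A} ✓
  I^B I^B → possible child types {B, AB} ✗
  I^B i → possible child types {O, A, B, AB} ✓
  i i → possible child types {O, A} ✓

I^A i, I^B i, i i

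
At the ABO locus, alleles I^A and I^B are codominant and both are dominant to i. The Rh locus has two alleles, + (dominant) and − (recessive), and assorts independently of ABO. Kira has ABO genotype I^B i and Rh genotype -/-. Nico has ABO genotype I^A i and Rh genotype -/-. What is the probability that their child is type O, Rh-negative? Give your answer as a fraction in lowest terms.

ABO cross I^B i × I^A i → offspring phenotypes: 1/4 O, 1/4 A, 1/4 B, 1/4 AB.
Rh cross -/- × -/- → 1 Rh-.
Independent loci: P(type O, Rh-negative) = 1/4 × 1 = 1/4.

1/4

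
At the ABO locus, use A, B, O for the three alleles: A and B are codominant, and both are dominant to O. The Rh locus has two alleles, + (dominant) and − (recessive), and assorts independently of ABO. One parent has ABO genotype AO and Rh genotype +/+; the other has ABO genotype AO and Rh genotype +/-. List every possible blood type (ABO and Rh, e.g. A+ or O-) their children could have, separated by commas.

Gametes from AO × AO give offspring ABO genotypes AA, AO, OO, i.e. phenotypes O, A.
Rh cross +/+ × +/- → phenotypes Rh+.
Combining independently: O+, A+.

O+, A+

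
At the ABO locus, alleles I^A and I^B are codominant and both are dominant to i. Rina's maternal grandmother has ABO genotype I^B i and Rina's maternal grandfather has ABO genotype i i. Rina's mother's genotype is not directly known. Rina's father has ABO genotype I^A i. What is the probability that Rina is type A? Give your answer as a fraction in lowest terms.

3/8

Rina's mother's ABO genotype from I^B i × i i: 1/2 I^B i, 1/2 i i.
Crossing each possibility with the father I^A i and summing P(type A): 1/2·1/4 + 1/2·1/2 = 3/8.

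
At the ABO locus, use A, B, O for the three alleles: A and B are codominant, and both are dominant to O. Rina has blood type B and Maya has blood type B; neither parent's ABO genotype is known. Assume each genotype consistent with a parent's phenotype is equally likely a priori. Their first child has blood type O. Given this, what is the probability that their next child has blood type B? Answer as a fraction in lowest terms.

3/4

Possible genotypes: Rina ∈ {BB, BO}; Maya ∈ {BB, BO}.
Weight each parental genotype pair by prior × P(type-O child):
  BO × BO: posterior weight 1; P(next child type B) = 3/4.
Weighted sum = 3/4.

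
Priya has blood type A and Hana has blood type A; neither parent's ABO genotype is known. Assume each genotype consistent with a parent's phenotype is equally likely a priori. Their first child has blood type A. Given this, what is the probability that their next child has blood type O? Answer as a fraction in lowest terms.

Possible genotypes: Priya ∈ {I^A I^A, I^A i}; Hana ∈ {I^A I^A, I^A i}.
Weight each parental genotype pair by prior × P(type-A child):
  I^A I^A × I^A I^A: posterior weight 4/15; P(next child type O) = 0.
  I^A I^A × I^A i: posterior weight 4/15; P(next child type O) = 0.
  I^A i × I^A I^A: posterior weight 4/15; P(next child type O) = 0.
  I^A i × I^A i: posterior weight 1/5; P(next child type O) = 1/4.
Weighted sum = 1/20.

1/20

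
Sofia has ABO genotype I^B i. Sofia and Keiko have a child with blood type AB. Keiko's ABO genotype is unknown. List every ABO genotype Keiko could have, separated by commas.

For each candidate genotype of Keiko, check whether crossing it with I^B i can produce every observed child phenotype.
  I^A I^A → possible child types {A, AB} ✓
  I^A I^B → possible child types {A, B, AB} ✓
  I^A i → possible child types {O, A, B, AB} ✓
  I^B I^B → possible child types {B} ✗
  I^B i → possible child types {O, B} ✗
  i i → possible child types {O, B} ✗

I^A I^A, I^A I^B, I^A i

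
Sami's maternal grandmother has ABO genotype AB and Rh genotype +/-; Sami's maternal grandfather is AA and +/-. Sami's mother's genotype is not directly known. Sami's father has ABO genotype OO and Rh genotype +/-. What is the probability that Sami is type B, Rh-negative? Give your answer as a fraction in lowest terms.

1/16

Sami's mother's ABO genotype from AB × AA: 1/2 AA, 1/2 AB.
Crossing each possibility with the father OO and summing P(type B): 1/2·0 + 1/2·1/2 = 1/4.
Similarly for Rh via the mother's Rh distribution: P(Rh-) = 1/4.
Independent loci: 1/4 × 1/4 = 1/16.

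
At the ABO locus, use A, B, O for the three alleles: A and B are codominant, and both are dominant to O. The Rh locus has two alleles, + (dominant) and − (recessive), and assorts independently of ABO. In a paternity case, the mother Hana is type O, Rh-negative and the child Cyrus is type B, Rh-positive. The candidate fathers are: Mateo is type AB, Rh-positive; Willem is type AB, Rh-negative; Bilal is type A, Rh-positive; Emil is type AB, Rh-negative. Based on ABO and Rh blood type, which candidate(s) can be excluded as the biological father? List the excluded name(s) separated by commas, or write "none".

A candidate is excluded only if no genotype consistent with his phenotype could produce a type B, Rh-positive child with a type O, Rh-negative mother.
Willem (type AB, Rh-): no genotype consistent with that phenotype can produce a type-B Rh+ child with a type-O mother.
Bilal (type A, Rh+): no genotype consistent with that phenotype can produce a type-B Rh+ child with a type-O mother.
Emil (type AB, Rh-): no genotype consistent with that phenotype can produce a type-B Rh+ child with a type-O mother.

Willem, Bilal, Emil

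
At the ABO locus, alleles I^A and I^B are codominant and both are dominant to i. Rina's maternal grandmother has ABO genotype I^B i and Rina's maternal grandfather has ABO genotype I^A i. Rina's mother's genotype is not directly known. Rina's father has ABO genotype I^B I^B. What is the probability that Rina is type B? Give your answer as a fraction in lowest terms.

3/4

Rina's mother's ABO genotype from I^B i × I^A i: 1/4 I^A I^B, 1/4 I^A i, 1/4 I^B i, 1/4 i i.
Crossing each possibility with the father I^B I^B and summing P(type B): 1/4·1/2 + 1/4·1/2 + 1/4·1 + 1/4·1 = 3/4.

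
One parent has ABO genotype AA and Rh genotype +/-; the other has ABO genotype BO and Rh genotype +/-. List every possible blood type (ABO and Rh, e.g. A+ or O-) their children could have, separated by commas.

Gametes from AA × BO give offspring ABO genotypes AB, AO, i.e. phenotypes A, AB.
Rh cross +/- × +/- → phenotypes Rh+, Rh-.
Combining independently: A+, A-, AB+, AB-.

A+, A-, AB+, AB-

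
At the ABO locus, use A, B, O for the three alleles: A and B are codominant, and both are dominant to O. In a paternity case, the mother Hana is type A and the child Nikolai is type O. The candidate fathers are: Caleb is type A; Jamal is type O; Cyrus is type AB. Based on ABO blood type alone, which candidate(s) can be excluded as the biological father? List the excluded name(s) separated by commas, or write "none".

Cyrus

A candidate is excluded only if no genotype consistent with his phenotype could produce a type O child with a type A mother.
Cyrus (type AB): no genotype consistent with that phenotype can produce a type-O child with a type-A mother.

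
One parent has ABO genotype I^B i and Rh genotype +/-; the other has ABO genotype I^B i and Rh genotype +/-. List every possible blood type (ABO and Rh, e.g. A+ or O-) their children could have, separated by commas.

Gametes from I^B i × I^B i give offspring ABO genotypes I^B I^B, I^B i, i i, i.e. phenotypes O, B.
Rh cross +/- × +/- → phenotypes Rh+, Rh-.
Combining independently: O+, O-, B+, B-.

O+, O-, B+, B-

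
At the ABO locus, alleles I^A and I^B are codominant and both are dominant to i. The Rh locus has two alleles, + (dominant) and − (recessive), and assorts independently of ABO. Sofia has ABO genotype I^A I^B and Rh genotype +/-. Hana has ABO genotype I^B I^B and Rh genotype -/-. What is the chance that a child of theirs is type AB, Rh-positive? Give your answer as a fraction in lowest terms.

ABO cross I^A I^B × I^B I^B → offspring phenotypes: 1/2 B, 1/2 AB.
Rh cross +/- × -/- → 1/2 Rh+, 1/2 Rh-.
Independent loci: P(type AB, Rh-positive) = 1/2 × 1/2 = 1/4.

1/4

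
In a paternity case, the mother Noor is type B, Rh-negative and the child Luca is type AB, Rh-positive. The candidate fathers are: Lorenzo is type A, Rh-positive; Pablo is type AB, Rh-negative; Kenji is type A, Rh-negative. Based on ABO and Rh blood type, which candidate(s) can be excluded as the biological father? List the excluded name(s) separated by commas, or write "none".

A candidate is excluded only if no genotype consistent with his phenotype could produce a type AB, Rh-positive child with a type B, Rh-negative mother.
Pablo (type AB, Rh-): no genotype consistent with that phenotype can produce a type-AB Rh+ child with a type-B mother.
Kenji (type A, Rh-): no genotype consistent with that phenotype can produce a type-AB Rh+ child with a type-B mother.

Pablo, Kenji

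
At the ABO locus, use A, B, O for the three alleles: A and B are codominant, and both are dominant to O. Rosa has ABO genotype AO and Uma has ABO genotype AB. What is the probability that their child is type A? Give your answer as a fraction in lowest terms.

ABO cross AO × AB → offspring phenotypes: 1/2 A, 1/4 B, 1/4 AB.
So P(type A) = 1/2.

1/2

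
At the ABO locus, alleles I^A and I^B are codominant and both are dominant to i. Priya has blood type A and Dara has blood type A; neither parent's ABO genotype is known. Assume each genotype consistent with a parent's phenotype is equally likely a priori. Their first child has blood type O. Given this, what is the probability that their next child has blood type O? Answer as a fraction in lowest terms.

1/4

Possible genotypes: Priya ∈ {I^A I^A, I^A i}; Dara ∈ {I^A I^A, I^A i}.
Weight each parental genotype pair by prior × P(type-O child):
  I^A i × I^A i: posterior weight 1; P(next child type O) = 1/4.
Weighted sum = 1/4.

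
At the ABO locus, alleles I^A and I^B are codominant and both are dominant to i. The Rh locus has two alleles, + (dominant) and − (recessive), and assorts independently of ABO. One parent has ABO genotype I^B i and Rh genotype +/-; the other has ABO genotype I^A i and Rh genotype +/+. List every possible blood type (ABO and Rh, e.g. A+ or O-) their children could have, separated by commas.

O+, A+, B+, AB+

Gametes from I^B i × I^A i give offspring ABO genotypes I^A I^B, I^A i, I^B i, i i, i.e. phenotypes O, A, B, AB.
Rh cross +/- × +/+ → phenotypes Rh+.
Combining independently: O+, A+, B+, AB+.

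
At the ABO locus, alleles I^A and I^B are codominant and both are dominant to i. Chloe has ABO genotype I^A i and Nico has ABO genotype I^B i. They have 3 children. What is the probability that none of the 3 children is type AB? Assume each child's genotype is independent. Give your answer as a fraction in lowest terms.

27/64

ABO cross I^A i × I^B i → 1/4 O, 1/4 A, 1/4 B, 1/4 AB.
So P(type AB) = 1/4 per child.
P(not type AB) = 3/4 for one child; (3/4)^3 = 27/64.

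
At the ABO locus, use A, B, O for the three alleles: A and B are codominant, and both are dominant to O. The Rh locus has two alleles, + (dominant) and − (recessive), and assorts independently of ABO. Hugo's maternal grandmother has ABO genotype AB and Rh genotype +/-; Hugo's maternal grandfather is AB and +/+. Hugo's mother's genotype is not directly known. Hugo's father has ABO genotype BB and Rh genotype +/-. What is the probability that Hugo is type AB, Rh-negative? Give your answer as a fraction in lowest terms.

Hugo's mother's ABO genotype from AB × AB: 1/4 AA, 1/2 AB, 1/4 BB.
Crossing each possibility with the father BB and summing P(type AB): 1/4·1 + 1/2·1/2 + 1/4·0 = 1/2.
Similarly for Rh via the mother's Rh distribution: P(Rh-) = 1/8.
Independent loci: 1/2 × 1/8 = 1/16.

1/16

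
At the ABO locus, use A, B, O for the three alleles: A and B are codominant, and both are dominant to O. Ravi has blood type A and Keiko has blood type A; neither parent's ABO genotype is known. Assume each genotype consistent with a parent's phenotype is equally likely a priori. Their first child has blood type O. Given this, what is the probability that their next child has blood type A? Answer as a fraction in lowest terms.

Possible genotypes: Ravi ∈ {AA, AO}; Keiko ∈ {AA, AO}.
Weight each parental genotype pair by prior × P(type-O child):
  AO × AO: posterior weight 1; P(next child type A) = 3/4.
Weighted sum = 3/4.

3/4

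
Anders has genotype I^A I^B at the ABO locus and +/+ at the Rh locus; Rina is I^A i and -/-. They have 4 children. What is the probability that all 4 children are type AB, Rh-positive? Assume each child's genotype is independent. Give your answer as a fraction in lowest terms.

ABO cross I^A I^B × I^A i → 1/2 A, 1/4 B, 1/4 AB.
Rh cross +/+ × -/- → 1 Rh+; so P(type AB, Rh-positive) = 1/4 × 1 = 1/4 per child.
All 4 independent: (1/4)^4 = 1/256.

1/256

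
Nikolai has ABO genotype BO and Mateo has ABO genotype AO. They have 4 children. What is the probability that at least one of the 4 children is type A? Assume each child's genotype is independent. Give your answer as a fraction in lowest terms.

175/256

ABO cross BO × AO → 1/4 O, 1/4 A, 1/4 B, 1/4 AB.
So P(type A) = 1/4 per child.
P(none) = (3/4)^4 = 81/256; P(at least one) = 1 − 81/256 = 175/256.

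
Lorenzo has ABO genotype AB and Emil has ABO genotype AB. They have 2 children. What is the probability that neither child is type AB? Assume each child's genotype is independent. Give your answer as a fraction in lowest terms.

ABO cross AB × AB → 1/4 A, 1/4 B, 1/2 AB.
So P(type AB) = 1/2 per child.
P(not type AB) = 1/2 for one child; (1/2)^2 = 1/4.

1/4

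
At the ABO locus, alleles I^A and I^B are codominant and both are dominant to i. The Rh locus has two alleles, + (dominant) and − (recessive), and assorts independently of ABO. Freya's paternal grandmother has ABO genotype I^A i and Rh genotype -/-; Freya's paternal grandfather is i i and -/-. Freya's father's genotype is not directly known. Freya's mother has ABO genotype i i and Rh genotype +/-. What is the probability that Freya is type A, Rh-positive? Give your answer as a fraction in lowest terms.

Freya's father's ABO genotype from I^A i × i i: 1/2 I^A i, 1/2 i i.
Crossing each possibility with the mother i i and summing P(type A): 1/2·1/2 + 1/2·0 = 1/4.
Similarly for Rh via the father's Rh distribution: P(Rh+) = 1/2.
Independent loci: 1/4 × 1/2 = 1/8.

1/8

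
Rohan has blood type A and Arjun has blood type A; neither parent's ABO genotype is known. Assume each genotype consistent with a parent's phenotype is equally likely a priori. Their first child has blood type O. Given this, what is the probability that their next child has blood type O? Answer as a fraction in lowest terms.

1/4

Possible genotypes: Rohan ∈ {AA, AO}; Arjun ∈ {AA, AO}.
Weight each parental genotype pair by prior × P(type-O child):
  AO × AO: posterior weight 1; P(next child type O) = 1/4.
Weighted sum = 1/4.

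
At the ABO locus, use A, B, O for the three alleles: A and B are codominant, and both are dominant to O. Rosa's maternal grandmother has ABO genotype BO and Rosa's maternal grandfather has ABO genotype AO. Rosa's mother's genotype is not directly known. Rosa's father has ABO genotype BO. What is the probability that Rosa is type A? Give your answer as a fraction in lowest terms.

Rosa's mother's ABO genotype from BO × AO: 1/4 AB, 1/4 AO, 1/4 BO, 1/4 OO.
Crossing each possibility with the father BO and summing P(type A): 1/4·1/4 + 1/4·1/4 + 1/4·0 + 1/4·0 = 1/8.

1/8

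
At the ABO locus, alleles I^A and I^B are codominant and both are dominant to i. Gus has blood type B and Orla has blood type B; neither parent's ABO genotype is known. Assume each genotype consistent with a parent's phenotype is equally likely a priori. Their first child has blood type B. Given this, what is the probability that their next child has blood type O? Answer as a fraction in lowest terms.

Possible genotypes: Gus ∈ {I^B I^B, I^B i}; Orla ∈ {I^B I^B, I^B i}.
Weight each parental genotype pair by prior × P(type-B child):
  I^B I^B × I^B I^B: posterior weight 4/15; P(next child type O) = 0.
  I^B I^B × I^B i: posterior weight 4/15; P(next child type O) = 0.
  I^B i × I^B I^B: posterior weight 4/15; P(next child type O) = 0.
  I^B i × I^B i: posterior weight 1/5; P(next child type O) = 1/4.
Weighted sum = 1/20.

1/20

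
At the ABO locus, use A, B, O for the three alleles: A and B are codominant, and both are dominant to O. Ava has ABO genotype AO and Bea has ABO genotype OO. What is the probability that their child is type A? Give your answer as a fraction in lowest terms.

1/2

ABO cross AO × OO → offspring phenotypes: 1/2 O, 1/2 A.
So P(type A) = 1/2.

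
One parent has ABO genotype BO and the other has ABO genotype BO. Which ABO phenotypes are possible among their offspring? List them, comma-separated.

O, B

Gametes from BO × BO give offspring ABO genotypes BB, BO, OO, i.e. phenotypes O, B.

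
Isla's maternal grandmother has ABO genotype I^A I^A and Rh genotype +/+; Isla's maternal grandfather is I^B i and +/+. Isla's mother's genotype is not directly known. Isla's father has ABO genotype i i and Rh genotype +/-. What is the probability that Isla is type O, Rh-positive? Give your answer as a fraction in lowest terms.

Isla's mother's ABO genotype from I^A I^A × I^B i: 1/2 I^A I^B, 1/2 I^A i.
Crossing each possibility with the father i i and summing P(type O): 1/2·0 + 1/2·1/2 = 1/4.
Similarly for Rh via the mother's Rh distribution: P(Rh+) = 1.
Independent loci: 1/4 × 1 = 1/4.

1/4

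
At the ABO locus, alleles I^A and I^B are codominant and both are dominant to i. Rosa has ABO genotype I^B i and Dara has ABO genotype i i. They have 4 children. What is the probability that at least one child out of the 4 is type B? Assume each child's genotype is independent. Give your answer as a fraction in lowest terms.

ABO cross I^B i × i i → 1/2 O, 1/2 B.
So P(type B) = 1/2 per child.
P(none) = (1/2)^4 = 1/16; P(at least one) = 1 − 1/16 = 15/16.

15/16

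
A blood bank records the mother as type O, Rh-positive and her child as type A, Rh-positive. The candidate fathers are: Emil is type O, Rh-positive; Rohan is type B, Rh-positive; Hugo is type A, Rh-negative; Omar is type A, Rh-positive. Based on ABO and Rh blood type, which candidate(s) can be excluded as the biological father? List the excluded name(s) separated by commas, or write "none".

Emil, Rohan

A candidate is excluded only if no genotype consistent with his phenotype could produce a type A, Rh-positive child with a type O, Rh-positive mother.
Emil (type O, Rh+): no genotype consistent with that phenotype can produce a type-A Rh+ child with a type-O mother.
Rohan (type B, Rh+): no genotype consistent with that phenotype can produce a type-A Rh+ child with a type-O mother.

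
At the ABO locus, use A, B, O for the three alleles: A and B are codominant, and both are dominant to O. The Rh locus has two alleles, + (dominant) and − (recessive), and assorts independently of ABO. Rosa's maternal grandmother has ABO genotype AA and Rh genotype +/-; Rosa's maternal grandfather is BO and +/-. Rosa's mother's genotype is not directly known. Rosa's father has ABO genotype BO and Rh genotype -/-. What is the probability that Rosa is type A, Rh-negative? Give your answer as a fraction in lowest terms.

1/8

Rosa's mother's ABO genotype from AA × BO: 1/2 AB, 1/2 AO.
Crossing each possibility with the father BO and summing P(type A): 1/2·1/4 + 1/2·1/4 = 1/4.
Similarly for Rh via the mother's Rh distribution: P(Rh-) = 1/2.
Independent loci: 1/4 × 1/2 = 1/8.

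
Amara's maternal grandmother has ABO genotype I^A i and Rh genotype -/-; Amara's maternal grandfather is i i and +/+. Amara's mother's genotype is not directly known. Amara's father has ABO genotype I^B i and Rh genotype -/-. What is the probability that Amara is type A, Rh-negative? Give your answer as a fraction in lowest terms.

1/16

Amara's mother's ABO genotype from I^A i × i i: 1/2 I^A i, 1/2 i i.
Crossing each possibility with the father I^B i and summing P(type A): 1/2·1/4 + 1/2·0 = 1/8.
Similarly for Rh via the mother's Rh distribution: P(Rh-) = 1/2.
Independent loci: 1/8 × 1/2 = 1/16.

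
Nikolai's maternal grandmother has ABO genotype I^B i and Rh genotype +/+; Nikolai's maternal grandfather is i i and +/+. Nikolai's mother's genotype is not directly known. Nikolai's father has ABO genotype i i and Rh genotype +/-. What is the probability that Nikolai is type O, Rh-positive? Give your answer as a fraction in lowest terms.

3/4

Nikolai's mother's ABO genotype from I^B i × i i: 1/2 I^B i, 1/2 i i.
Crossing each possibility with the father i i and summing P(type O): 1/2·1/2 + 1/2·1 = 3/4.
Similarly for Rh via the mother's Rh distribution: P(Rh+) = 1.
Independent loci: 3/4 × 1 = 3/4.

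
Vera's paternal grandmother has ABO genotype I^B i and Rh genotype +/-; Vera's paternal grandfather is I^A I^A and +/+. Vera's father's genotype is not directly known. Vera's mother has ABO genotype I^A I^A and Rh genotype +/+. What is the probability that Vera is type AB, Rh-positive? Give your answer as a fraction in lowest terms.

Vera's father's ABO genotype from I^B i × I^A I^A: 1/2 I^A I^B, 1/2 I^A i.
Crossing each possibility with the mother I^A I^A and summing P(type AB): 1/2·1/2 + 1/2·0 = 1/4.
Similarly for Rh via the father's Rh distribution: P(Rh+) = 1.
Independent loci: 1/4 × 1 = 1/4.

1/4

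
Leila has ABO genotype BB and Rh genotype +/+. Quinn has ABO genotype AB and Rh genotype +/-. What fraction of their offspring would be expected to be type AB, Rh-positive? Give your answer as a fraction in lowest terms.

ABO cross BB × AB → offspring phenotypes: 1/2 B, 1/2 AB.
Rh cross +/+ × +/- → 1 Rh+.
Independent loci: P(type AB, Rh-positive) = 1/2 × 1 = 1/2.

1/2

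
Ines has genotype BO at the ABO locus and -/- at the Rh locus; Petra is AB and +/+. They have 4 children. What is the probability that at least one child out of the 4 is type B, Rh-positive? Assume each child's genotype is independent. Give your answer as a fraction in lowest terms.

ABO cross BO × AB → 1/4 A, 1/2 B, 1/4 AB.
Rh cross -/- × +/+ → 1 Rh+; so P(type B, Rh-positive) = 1/2 × 1 = 1/2 per child.
P(none) = (1/2)^4 = 1/16; P(at least one) = 1 − 1/16 = 15/16.

15/16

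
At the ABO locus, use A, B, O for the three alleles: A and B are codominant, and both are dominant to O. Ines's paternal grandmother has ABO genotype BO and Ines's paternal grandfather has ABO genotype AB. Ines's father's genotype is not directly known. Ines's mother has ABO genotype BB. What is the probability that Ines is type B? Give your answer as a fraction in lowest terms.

Ines's father's ABO genotype from BO × AB: 1/4 AB, 1/4 AO, 1/4 BB, 1/4 BO.
Crossing each possibility with the mother BB and summing P(type B): 1/4·1/2 + 1/4·1/2 + 1/4·1 + 1/4·1 = 3/4.

3/4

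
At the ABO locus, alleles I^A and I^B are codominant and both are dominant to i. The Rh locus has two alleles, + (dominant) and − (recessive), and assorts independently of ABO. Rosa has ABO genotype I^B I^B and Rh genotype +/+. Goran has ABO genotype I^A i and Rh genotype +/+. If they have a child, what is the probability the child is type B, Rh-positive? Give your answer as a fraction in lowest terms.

1/2

ABO cross I^B I^B × I^A i → offspring phenotypes: 1/2 B, 1/2 AB.
Rh cross +/+ × +/+ → 1 Rh+.
Independent loci: P(type B, Rh-positive) = 1/2 × 1 = 1/2.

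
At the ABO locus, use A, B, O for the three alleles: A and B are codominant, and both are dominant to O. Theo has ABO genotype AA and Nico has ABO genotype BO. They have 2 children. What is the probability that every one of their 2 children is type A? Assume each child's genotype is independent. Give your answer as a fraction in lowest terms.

ABO cross AA × BO → 1/2 A, 1/2 AB.
So P(type A) = 1/2 per child.
All 2 independent: (1/2)^2 = 1/4.

1/4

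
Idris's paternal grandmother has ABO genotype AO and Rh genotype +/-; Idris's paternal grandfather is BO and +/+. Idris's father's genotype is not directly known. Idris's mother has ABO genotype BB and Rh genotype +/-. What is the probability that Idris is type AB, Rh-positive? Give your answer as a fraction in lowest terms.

7/32

Idris's father's ABO genotype from AO × BO: 1/4 AB, 1/4 AO, 1/4 BO, 1/4 OO.
Crossing each possibility with the mother BB and summing P(type AB): 1/4·1/2 + 1/4·1/2 + 1/4·0 + 1/4·0 = 1/4.
Similarly for Rh via the father's Rh distribution: P(Rh+) = 7/8.
Independent loci: 1/4 × 7/8 = 7/32.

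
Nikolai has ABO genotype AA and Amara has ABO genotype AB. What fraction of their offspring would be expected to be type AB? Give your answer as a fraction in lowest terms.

1/2

ABO cross AA × AB → offspring phenotypes: 1/2 A, 1/2 AB.
So P(type AB) = 1/2.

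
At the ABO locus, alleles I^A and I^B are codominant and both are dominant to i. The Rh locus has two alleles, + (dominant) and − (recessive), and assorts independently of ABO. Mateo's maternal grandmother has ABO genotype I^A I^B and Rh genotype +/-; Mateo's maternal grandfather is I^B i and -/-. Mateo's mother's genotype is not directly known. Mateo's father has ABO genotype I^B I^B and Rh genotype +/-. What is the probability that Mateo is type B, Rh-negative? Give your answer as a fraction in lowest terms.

Mateo's mother's ABO genotype from I^A I^B × I^B i: 1/4 I^A I^B, 1/4 I^A i, 1/4 I^B I^B, 1/4 I^B i.
Crossing each possibility with the father I^B I^B and summing P(type B): 1/4·1/2 + 1/4·1/2 + 1/4·1 + 1/4·1 = 3/4.
Similarly for Rh via the mother's Rh distribution: P(Rh-) = 3/8.
Independent loci: 3/4 × 3/8 = 9/32.

9/32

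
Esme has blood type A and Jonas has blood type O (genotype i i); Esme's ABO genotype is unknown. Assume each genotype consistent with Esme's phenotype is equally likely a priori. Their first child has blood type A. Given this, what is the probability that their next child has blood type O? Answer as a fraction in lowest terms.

Possible genotypes: Esme ∈ {I^A I^A, I^A i}; Jonas ∈ {i i}.
Weight each parental genotype pair by prior × P(type-A child):
  I^A I^A × i i: posterior weight 2/3; P(next child type O) = 0.
  I^A i × i i: posterior weight 1/3; P(next child type O) = 1/2.
Weighted sum = 1/6.

1/6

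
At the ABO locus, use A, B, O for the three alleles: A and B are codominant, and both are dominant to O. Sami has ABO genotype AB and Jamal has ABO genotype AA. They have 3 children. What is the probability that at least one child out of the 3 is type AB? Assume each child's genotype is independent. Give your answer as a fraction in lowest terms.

7/8

ABO cross AB × AA → 1/2 A, 1/2 AB.
So P(type AB) = 1/2 per child.
P(none) = (1/2)^3 = 1/8; P(at least one) = 1 − 1/8 = 7/8.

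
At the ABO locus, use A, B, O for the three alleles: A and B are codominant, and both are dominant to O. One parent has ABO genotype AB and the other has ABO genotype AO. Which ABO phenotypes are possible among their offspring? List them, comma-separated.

A, B, AB

Gametes from AB × AO give offspring ABO genotypes AA, AB, AO, BO, i.e. phenotypes A, B, AB.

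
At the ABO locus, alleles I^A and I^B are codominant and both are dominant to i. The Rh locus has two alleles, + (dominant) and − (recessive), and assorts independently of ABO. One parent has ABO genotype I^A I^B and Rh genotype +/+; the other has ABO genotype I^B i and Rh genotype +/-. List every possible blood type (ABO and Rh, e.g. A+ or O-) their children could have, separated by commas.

Gametes from I^A I^B × I^B i give offspring ABO genotypes I^A I^B, I^A i, I^B I^B, I^B i, i.e. phenotypes A, B, AB.
Rh cross +/+ × +/- → phenotypes Rh+.
Combining independently: A+, B+, AB+.

A+, B+, AB+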